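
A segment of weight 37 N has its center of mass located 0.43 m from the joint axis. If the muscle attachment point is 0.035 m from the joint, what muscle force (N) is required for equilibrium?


F_muscle = W * d_load / d_muscle
F_muscle = 37 * 0.43 / 0.035
Numerator = 15.9100
F_muscle = 454.5714


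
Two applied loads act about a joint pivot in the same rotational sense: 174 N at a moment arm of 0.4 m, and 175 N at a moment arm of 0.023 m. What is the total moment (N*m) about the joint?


M = F1 * d1 + F2 * d2
M = 174 * 0.4 + 175 * 0.023
M = 69.6000 + 4.0250
M = 73.6250


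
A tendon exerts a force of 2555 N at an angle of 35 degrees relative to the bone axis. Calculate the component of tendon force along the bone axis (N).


F_eff = F_tendon * cos(theta)
theta = 35 deg = 0.6109 rad
cos(theta) = 0.8192
F_eff = 2555 * 0.8192
F_eff = 2092.9335


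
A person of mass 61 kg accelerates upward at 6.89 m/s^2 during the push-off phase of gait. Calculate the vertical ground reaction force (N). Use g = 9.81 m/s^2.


GRF = m * (g + a)
GRF = 61 * (9.81 + 6.89)
GRF = 61 * 16.7000
GRF = 1018.7000


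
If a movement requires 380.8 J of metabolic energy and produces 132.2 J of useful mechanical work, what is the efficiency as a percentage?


eta = (W_mech / E_meta) * 100
eta = (132.2 / 380.8) * 100
ratio = 0.3472
eta = 34.7164


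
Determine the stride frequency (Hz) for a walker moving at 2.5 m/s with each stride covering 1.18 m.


f = v / stride_length
f = 2.5 / 1.18
f = 2.1186


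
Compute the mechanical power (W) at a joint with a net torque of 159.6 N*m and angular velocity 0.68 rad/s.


P = M * omega
P = 159.6 * 0.68
P = 108.5280


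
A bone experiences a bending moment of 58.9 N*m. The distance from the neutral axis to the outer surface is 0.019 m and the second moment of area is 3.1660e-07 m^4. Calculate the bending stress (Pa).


sigma = M * c / I
sigma = 58.9 * 0.019 / 3.1660e-07
M * c = 1.1191
sigma = 3.5347e+06


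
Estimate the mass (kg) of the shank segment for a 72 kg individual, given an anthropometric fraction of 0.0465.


m_segment = body_mass * fraction
m_segment = 72 * 0.0465
m_segment = 3.3480


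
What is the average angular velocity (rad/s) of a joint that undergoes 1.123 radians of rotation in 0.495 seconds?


omega = delta_theta / delta_t
omega = 1.123 / 0.495
omega = 2.2687


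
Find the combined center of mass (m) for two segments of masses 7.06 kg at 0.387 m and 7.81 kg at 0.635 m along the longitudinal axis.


COM = (m1*x1 + m2*x2) / (m1 + m2)
COM = (7.06*0.387 + 7.81*0.635) / (7.06 + 7.81)
Numerator = 7.6916
Denominator = 14.8700
COM = 0.5173


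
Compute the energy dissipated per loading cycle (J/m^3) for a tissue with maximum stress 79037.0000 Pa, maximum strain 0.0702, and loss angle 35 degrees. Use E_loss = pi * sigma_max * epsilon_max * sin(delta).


E_loss = pi * sigma_max * epsilon_max * sin(delta)
delta = 35 deg = 0.6109 rad
sin(delta) = 0.5736
E_loss = pi * 79037.0000 * 0.0702 * 0.5736
E_loss = 9997.8987


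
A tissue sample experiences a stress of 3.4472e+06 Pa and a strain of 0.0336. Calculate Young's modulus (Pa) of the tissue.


E = stress / strain
E = 3.4472e+06 / 0.0336
E = 1.0260e+08


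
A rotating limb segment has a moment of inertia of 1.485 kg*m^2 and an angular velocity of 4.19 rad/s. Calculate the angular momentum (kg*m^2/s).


L = I * omega
L = 1.485 * 4.19
L = 6.2222


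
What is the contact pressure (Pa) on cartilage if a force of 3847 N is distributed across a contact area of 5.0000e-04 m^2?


P = F / A
P = 3847 / 5.0000e-04
P = 7.6940e+06


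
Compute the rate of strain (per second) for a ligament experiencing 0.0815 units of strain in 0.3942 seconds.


strain_rate = delta_strain / delta_t
strain_rate = 0.0815 / 0.3942
strain_rate = 0.2067


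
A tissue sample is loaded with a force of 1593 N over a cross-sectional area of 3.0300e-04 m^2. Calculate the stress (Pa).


stress = F / A
stress = 1593 / 3.0300e-04
stress = 5.2574e+06


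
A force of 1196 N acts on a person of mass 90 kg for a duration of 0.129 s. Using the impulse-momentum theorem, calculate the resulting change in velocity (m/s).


J = F * dt = 1196 * 0.129 = 154.2840 N*s
delta_v = J / m
delta_v = 154.2840 / 90
delta_v = 1.7143


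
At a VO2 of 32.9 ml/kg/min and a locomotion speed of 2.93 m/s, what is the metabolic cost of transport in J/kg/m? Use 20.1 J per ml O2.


Power per kg = VO2 * 20.1 / 60
Power per kg = 32.9 * 20.1 / 60 = 11.0215 W/kg
Cost = power_per_kg / speed
Cost = 11.0215 / 2.93
Cost = 3.7616


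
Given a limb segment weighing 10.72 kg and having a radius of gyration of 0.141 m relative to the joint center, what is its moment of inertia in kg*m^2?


I = m * k^2
I = 10.72 * 0.141^2
k^2 = 0.0199
I = 0.2131


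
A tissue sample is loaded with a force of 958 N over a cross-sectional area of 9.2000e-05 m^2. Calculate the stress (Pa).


stress = F / A
stress = 958 / 9.2000e-05
stress = 1.0413e+07


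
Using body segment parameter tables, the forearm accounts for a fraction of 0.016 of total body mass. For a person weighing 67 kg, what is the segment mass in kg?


m_segment = body_mass * fraction
m_segment = 67 * 0.016
m_segment = 1.0720


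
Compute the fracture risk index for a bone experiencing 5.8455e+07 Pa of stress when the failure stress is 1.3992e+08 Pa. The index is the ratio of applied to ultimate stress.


FRI = applied / ultimate
FRI = 5.8455e+07 / 1.3992e+08
FRI = 0.4178


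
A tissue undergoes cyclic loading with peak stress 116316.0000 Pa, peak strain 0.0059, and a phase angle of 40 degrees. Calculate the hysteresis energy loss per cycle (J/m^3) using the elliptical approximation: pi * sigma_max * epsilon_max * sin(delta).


E_loss = pi * sigma_max * epsilon_max * sin(delta)
delta = 40 deg = 0.6981 rad
sin(delta) = 0.6428
E_loss = pi * 116316.0000 * 0.0059 * 0.6428
E_loss = 1385.8264


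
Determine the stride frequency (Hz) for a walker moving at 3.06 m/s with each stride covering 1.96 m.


f = v / stride_length
f = 3.06 / 1.96
f = 1.5612


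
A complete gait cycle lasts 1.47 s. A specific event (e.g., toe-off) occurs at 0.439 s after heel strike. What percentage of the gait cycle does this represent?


pct = (event_time / cycle_time) * 100
pct = (0.439 / 1.47) * 100
ratio = 0.2986
pct = 29.8639


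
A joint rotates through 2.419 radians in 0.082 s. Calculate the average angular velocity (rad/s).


omega = delta_theta / delta_t
omega = 2.419 / 0.082
omega = 29.5000


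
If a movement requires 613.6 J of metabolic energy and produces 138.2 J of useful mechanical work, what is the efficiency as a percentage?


eta = (W_mech / E_meta) * 100
eta = (138.2 / 613.6) * 100
ratio = 0.2252
eta = 22.5228


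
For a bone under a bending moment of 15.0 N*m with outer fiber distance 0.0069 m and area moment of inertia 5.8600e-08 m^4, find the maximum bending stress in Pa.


sigma = M * c / I
sigma = 15.0 * 0.0069 / 5.8600e-08
M * c = 0.1035
sigma = 1.7662e+06


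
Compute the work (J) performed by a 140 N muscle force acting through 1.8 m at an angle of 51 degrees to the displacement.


W = F * d * cos(theta)
theta = 51 deg = 0.8901 rad
cos(theta) = 0.6293
W = 140 * 1.8 * 0.6293
W = 158.5887


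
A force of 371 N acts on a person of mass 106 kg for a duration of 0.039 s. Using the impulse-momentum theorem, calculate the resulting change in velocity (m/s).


J = F * dt = 371 * 0.039 = 14.4690 N*s
delta_v = J / m
delta_v = 14.4690 / 106
delta_v = 0.1365


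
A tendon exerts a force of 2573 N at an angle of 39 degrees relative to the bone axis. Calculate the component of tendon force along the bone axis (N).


F_eff = F_tendon * cos(theta)
theta = 39 deg = 0.6807 rad
cos(theta) = 0.7771
F_eff = 2573 * 0.7771
F_eff = 1999.5966


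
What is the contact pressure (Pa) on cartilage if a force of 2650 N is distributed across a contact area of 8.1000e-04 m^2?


P = F / A
P = 2650 / 8.1000e-04
P = 3.2716e+06


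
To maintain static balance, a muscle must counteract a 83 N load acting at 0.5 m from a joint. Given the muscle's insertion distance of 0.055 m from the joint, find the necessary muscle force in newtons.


F_muscle = W * d_load / d_muscle
F_muscle = 83 * 0.5 / 0.055
Numerator = 41.5000
F_muscle = 754.5455


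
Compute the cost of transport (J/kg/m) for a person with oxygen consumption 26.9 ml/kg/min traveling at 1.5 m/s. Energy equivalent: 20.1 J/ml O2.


Power per kg = VO2 * 20.1 / 60
Power per kg = 26.9 * 20.1 / 60 = 9.0115 W/kg
Cost = power_per_kg / speed
Cost = 9.0115 / 1.5
Cost = 6.0077


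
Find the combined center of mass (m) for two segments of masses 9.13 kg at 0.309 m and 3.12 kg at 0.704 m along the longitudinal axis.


COM = (m1*x1 + m2*x2) / (m1 + m2)
COM = (9.13*0.309 + 3.12*0.704) / (9.13 + 3.12)
Numerator = 5.0176
Denominator = 12.2500
COM = 0.4096


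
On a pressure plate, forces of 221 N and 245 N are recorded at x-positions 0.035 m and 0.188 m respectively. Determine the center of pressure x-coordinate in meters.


COP_x = (F1*x1 + F2*x2) / (F1 + F2)
COP_x = (221*0.035 + 245*0.188) / (221 + 245)
Numerator = 53.7950
Denominator = 466
COP_x = 0.1154


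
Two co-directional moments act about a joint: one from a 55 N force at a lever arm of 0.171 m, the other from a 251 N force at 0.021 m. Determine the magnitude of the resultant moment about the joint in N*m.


M = F1 * d1 + F2 * d2
M = 55 * 0.171 + 251 * 0.021
M = 9.4050 + 5.2710
M = 14.6760


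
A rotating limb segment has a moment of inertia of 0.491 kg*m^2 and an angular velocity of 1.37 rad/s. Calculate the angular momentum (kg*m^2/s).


L = I * omega
L = 0.491 * 1.37
L = 0.6727


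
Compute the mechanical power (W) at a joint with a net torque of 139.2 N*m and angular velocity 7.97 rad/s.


P = M * omega
P = 139.2 * 7.97
P = 1109.4240


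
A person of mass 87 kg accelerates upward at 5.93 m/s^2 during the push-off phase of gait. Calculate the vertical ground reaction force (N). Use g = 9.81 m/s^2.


GRF = m * (g + a)
GRF = 87 * (9.81 + 5.93)
GRF = 87 * 15.7400
GRF = 1369.3800


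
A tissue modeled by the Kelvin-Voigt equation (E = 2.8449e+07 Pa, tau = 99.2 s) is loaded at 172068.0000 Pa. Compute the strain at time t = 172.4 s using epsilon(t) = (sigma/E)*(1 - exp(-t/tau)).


epsilon(t) = (sigma/E) * (1 - exp(-t/tau))
sigma/E = 172068.0000 / 2.8449e+07 = 0.0060
exp(-t/tau) = exp(-172.4 / 99.2) = 0.1759
epsilon = 0.0060 * (1 - 0.1759)
epsilon = 0.0050


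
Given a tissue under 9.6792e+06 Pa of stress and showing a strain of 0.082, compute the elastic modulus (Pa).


E = stress / strain
E = 9.6792e+06 / 0.082
E = 1.1804e+08


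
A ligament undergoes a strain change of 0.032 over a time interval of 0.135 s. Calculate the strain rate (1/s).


strain_rate = delta_strain / delta_t
strain_rate = 0.032 / 0.135
strain_rate = 0.2370


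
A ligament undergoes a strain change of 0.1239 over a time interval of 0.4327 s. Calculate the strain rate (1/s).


strain_rate = delta_strain / delta_t
strain_rate = 0.1239 / 0.4327
strain_rate = 0.2863


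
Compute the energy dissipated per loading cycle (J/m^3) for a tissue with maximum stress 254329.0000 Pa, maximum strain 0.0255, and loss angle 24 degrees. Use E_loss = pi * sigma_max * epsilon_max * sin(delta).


E_loss = pi * sigma_max * epsilon_max * sin(delta)
delta = 24 deg = 0.4189 rad
sin(delta) = 0.4067
E_loss = pi * 254329.0000 * 0.0255 * 0.4067
E_loss = 8287.0362


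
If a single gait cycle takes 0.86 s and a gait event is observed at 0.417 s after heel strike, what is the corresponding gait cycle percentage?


pct = (event_time / cycle_time) * 100
pct = (0.417 / 0.86) * 100
ratio = 0.4849
pct = 48.4884


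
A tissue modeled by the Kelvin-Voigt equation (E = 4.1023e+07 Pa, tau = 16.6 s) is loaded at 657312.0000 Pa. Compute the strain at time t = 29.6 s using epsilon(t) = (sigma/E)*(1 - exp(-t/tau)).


epsilon(t) = (sigma/E) * (1 - exp(-t/tau))
sigma/E = 657312.0000 / 4.1023e+07 = 0.0160
exp(-t/tau) = exp(-29.6 / 16.6) = 0.1681
epsilon = 0.0160 * (1 - 0.1681)
epsilon = 0.0133


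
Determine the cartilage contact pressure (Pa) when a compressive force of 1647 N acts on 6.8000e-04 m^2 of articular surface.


P = F / A
P = 1647 / 6.8000e-04
P = 2.4221e+06


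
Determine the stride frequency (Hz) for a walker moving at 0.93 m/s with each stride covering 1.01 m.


f = v / stride_length
f = 0.93 / 1.01
f = 0.9208


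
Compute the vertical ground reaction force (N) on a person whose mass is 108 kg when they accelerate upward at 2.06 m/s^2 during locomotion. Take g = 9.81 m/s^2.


GRF = m * (g + a)
GRF = 108 * (9.81 + 2.06)
GRF = 108 * 11.8700
GRF = 1281.9600


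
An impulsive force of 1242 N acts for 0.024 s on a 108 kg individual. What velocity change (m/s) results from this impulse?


J = F * dt = 1242 * 0.024 = 29.8080 N*s
delta_v = J / m
delta_v = 29.8080 / 108
delta_v = 0.2760


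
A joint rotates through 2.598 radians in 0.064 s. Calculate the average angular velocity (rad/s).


omega = delta_theta / delta_t
omega = 2.598 / 0.064
omega = 40.5938


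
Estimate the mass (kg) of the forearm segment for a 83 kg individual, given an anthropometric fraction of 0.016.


m_segment = body_mass * fraction
m_segment = 83 * 0.016
m_segment = 1.3280


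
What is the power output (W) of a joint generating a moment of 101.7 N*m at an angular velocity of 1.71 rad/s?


P = M * omega
P = 101.7 * 1.71
P = 173.9070


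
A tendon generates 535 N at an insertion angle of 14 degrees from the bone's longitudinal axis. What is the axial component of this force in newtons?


F_eff = F_tendon * cos(theta)
theta = 14 deg = 0.2443 rad
cos(theta) = 0.9703
F_eff = 535 * 0.9703
F_eff = 519.1082


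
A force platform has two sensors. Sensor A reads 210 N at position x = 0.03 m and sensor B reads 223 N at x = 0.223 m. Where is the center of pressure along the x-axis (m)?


COP_x = (F1*x1 + F2*x2) / (F1 + F2)
COP_x = (210*0.03 + 223*0.223) / (210 + 223)
Numerator = 56.0290
Denominator = 433
COP_x = 0.1294


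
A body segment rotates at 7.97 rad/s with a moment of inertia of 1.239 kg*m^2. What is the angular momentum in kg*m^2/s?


L = I * omega
L = 1.239 * 7.97
L = 9.8748


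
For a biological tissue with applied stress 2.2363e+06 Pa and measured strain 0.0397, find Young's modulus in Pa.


E = stress / strain
E = 2.2363e+06 / 0.0397
E = 5.6330e+07


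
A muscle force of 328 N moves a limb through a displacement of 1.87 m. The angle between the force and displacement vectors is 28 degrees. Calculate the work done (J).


W = F * d * cos(theta)
theta = 28 deg = 0.4887 rad
cos(theta) = 0.8829
W = 328 * 1.87 * 0.8829
W = 541.5647


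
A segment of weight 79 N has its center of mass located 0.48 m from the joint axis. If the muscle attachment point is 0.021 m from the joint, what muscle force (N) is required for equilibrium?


F_muscle = W * d_load / d_muscle
F_muscle = 79 * 0.48 / 0.021
Numerator = 37.9200
F_muscle = 1805.7143


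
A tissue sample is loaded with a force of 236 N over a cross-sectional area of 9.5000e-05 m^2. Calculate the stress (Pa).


stress = F / A
stress = 236 / 9.5000e-05
stress = 2.4842e+06


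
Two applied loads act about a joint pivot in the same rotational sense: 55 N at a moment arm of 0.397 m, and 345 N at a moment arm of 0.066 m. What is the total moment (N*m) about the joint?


M = F1 * d1 + F2 * d2
M = 55 * 0.397 + 345 * 0.066
M = 21.8350 + 22.7700
M = 44.6050


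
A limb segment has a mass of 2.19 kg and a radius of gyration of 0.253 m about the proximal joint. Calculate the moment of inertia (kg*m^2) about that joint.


I = m * k^2
I = 2.19 * 0.253^2
k^2 = 0.0640
I = 0.1402


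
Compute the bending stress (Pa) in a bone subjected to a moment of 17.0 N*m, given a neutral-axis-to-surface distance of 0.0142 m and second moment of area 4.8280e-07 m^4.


sigma = M * c / I
sigma = 17.0 * 0.0142 / 4.8280e-07
M * c = 0.2414
sigma = 500000.0000


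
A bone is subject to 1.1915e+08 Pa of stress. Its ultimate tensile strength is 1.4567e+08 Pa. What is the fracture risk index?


FRI = applied / ultimate
FRI = 1.1915e+08 / 1.4567e+08
FRI = 0.8179


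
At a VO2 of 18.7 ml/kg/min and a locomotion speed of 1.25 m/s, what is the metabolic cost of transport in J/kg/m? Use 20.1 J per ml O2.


Power per kg = VO2 * 20.1 / 60
Power per kg = 18.7 * 20.1 / 60 = 6.2645 W/kg
Cost = power_per_kg / speed
Cost = 6.2645 / 1.25
Cost = 5.0116


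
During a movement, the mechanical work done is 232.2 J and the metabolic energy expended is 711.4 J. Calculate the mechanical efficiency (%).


eta = (W_mech / E_meta) * 100
eta = (232.2 / 711.4) * 100
ratio = 0.3264
eta = 32.6399


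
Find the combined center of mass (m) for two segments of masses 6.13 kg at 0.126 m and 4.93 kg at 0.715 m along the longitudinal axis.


COM = (m1*x1 + m2*x2) / (m1 + m2)
COM = (6.13*0.126 + 4.93*0.715) / (6.13 + 4.93)
Numerator = 4.2973
Denominator = 11.0600
COM = 0.3885


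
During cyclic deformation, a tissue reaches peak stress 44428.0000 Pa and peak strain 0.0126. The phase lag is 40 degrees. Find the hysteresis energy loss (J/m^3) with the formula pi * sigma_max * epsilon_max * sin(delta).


E_loss = pi * sigma_max * epsilon_max * sin(delta)
delta = 40 deg = 0.6981 rad
sin(delta) = 0.6428
E_loss = pi * 44428.0000 * 0.0126 * 0.6428
E_loss = 1130.4326


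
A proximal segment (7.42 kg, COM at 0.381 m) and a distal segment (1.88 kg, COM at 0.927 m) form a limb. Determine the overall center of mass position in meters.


COM = (m1*x1 + m2*x2) / (m1 + m2)
COM = (7.42*0.381 + 1.88*0.927) / (7.42 + 1.88)
Numerator = 4.5698
Denominator = 9.3000
COM = 0.4914


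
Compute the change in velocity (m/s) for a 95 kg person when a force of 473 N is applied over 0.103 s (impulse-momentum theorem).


J = F * dt = 473 * 0.103 = 48.7190 N*s
delta_v = J / m
delta_v = 48.7190 / 95
delta_v = 0.5128


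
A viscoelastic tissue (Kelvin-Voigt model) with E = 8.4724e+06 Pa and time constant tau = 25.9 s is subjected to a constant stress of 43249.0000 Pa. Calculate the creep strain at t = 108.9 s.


epsilon(t) = (sigma/E) * (1 - exp(-t/tau))
sigma/E = 43249.0000 / 8.4724e+06 = 0.0051
exp(-t/tau) = exp(-108.9 / 25.9) = 0.0149
epsilon = 0.0051 * (1 - 0.0149)
epsilon = 0.0050


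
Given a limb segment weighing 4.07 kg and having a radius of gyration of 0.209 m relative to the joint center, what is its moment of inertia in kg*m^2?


I = m * k^2
I = 4.07 * 0.209^2
k^2 = 0.0437
I = 0.1778


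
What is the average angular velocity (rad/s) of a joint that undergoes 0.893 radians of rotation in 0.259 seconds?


omega = delta_theta / delta_t
omega = 0.893 / 0.259
omega = 3.4479


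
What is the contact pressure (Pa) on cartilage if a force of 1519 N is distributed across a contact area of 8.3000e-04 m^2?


P = F / A
P = 1519 / 8.3000e-04
P = 1.8301e+06


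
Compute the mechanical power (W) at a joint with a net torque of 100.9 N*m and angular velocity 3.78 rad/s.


P = M * omega
P = 100.9 * 3.78
P = 381.4020


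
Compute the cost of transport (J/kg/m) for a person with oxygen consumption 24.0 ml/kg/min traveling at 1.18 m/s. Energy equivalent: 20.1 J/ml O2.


Power per kg = VO2 * 20.1 / 60
Power per kg = 24.0 * 20.1 / 60 = 8.0400 W/kg
Cost = power_per_kg / speed
Cost = 8.0400 / 1.18
Cost = 6.8136


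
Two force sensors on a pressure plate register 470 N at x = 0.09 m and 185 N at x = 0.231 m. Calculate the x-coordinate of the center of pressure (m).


COP_x = (F1*x1 + F2*x2) / (F1 + F2)
COP_x = (470*0.09 + 185*0.231) / (470 + 185)
Numerator = 85.0350
Denominator = 655
COP_x = 0.1298


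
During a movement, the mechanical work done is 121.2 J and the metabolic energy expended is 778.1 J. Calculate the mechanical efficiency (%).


eta = (W_mech / E_meta) * 100
eta = (121.2 / 778.1) * 100
ratio = 0.1558
eta = 15.5764


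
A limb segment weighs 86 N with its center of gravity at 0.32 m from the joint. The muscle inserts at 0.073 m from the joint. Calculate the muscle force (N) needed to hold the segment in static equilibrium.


F_muscle = W * d_load / d_muscle
F_muscle = 86 * 0.32 / 0.073
Numerator = 27.5200
F_muscle = 376.9863


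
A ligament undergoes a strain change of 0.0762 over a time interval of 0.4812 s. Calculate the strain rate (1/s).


strain_rate = delta_strain / delta_t
strain_rate = 0.0762 / 0.4812
strain_rate = 0.1584


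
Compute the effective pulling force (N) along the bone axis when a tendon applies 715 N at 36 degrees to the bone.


F_eff = F_tendon * cos(theta)
theta = 36 deg = 0.6283 rad
cos(theta) = 0.8090
F_eff = 715 * 0.8090
F_eff = 578.4472


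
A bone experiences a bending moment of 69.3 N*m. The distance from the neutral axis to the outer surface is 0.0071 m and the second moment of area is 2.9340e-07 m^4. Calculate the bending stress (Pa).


sigma = M * c / I
sigma = 69.3 * 0.0071 / 2.9340e-07
M * c = 0.4920
sigma = 1.6770e+06


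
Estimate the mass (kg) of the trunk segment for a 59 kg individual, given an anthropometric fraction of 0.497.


m_segment = body_mass * fraction
m_segment = 59 * 0.497
m_segment = 29.3230


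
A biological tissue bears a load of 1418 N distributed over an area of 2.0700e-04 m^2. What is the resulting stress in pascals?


stress = F / A
stress = 1418 / 2.0700e-04
stress = 6.8502e+06


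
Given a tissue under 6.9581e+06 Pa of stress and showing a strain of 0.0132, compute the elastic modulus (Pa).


E = stress / strain
E = 6.9581e+06 / 0.0132
E = 5.2713e+08


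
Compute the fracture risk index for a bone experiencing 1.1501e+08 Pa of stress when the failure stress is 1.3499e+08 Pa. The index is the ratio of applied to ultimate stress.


FRI = applied / ultimate
FRI = 1.1501e+08 / 1.3499e+08
FRI = 0.8520


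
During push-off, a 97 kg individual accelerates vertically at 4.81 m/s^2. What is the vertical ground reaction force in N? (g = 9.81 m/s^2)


GRF = m * (g + a)
GRF = 97 * (9.81 + 4.81)
GRF = 97 * 14.6200
GRF = 1418.1400


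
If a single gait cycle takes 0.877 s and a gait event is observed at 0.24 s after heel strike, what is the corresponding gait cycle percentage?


pct = (event_time / cycle_time) * 100
pct = (0.24 / 0.877) * 100
ratio = 0.2737
pct = 27.3660


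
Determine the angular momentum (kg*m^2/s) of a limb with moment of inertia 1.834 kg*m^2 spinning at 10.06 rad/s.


L = I * omega
L = 1.834 * 10.06
L = 18.4500


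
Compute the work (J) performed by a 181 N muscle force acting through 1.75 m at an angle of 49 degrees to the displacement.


W = F * d * cos(theta)
theta = 49 deg = 0.8552 rad
cos(theta) = 0.6561
W = 181 * 1.75 * 0.6561
W = 207.8067


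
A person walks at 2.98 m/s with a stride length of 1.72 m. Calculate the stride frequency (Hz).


f = v / stride_length
f = 2.98 / 1.72
f = 1.7326


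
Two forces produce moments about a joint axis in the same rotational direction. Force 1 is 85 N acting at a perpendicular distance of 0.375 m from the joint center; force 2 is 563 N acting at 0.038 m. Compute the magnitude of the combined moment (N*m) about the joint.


M = F1 * d1 + F2 * d2
M = 85 * 0.375 + 563 * 0.038
M = 31.8750 + 21.3940
M = 53.2690


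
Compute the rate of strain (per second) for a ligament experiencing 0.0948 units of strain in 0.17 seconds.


strain_rate = delta_strain / delta_t
strain_rate = 0.0948 / 0.17
strain_rate = 0.5576


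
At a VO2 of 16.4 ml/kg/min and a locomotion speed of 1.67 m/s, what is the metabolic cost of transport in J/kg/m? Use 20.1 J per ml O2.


Power per kg = VO2 * 20.1 / 60
Power per kg = 16.4 * 20.1 / 60 = 5.4940 W/kg
Cost = power_per_kg / speed
Cost = 5.4940 / 1.67
Cost = 3.2898


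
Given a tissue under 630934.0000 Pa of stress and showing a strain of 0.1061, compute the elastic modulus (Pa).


E = stress / strain
E = 630934.0000 / 0.1061
E = 5.9466e+06


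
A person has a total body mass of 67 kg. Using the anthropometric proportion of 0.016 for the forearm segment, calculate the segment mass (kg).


m_segment = body_mass * fraction
m_segment = 67 * 0.016
m_segment = 1.0720


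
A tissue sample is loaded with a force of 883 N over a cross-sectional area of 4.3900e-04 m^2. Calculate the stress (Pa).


stress = F / A
stress = 883 / 4.3900e-04
stress = 2.0114e+06


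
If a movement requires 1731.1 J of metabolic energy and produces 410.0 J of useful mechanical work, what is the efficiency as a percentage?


eta = (W_mech / E_meta) * 100
eta = (410.0 / 1731.1) * 100
ratio = 0.2368
eta = 23.6844


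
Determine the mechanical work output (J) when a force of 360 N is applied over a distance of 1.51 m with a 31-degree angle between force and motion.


W = F * d * cos(theta)
theta = 31 deg = 0.5411 rad
cos(theta) = 0.8572
W = 360 * 1.51 * 0.8572
W = 465.9561


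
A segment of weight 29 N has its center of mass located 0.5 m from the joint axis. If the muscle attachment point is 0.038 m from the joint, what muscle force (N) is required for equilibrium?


F_muscle = W * d_load / d_muscle
F_muscle = 29 * 0.5 / 0.038
Numerator = 14.5000
F_muscle = 381.5789


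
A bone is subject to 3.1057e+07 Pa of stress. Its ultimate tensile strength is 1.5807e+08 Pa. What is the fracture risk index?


FRI = applied / ultimate
FRI = 3.1057e+07 / 1.5807e+08
FRI = 0.1965


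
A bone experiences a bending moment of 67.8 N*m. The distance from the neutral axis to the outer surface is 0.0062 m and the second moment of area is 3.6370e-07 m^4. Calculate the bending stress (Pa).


sigma = M * c / I
sigma = 67.8 * 0.0062 / 3.6370e-07
M * c = 0.4204
sigma = 1.1558e+06


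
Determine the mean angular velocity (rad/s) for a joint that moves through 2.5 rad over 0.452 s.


omega = delta_theta / delta_t
omega = 2.5 / 0.452
omega = 5.5310


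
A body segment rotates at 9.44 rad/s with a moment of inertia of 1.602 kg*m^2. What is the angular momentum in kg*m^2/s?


L = I * omega
L = 1.602 * 9.44
L = 15.1229


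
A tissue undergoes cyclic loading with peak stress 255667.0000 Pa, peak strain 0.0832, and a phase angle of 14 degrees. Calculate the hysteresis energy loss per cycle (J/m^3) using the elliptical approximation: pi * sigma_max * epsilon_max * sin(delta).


E_loss = pi * sigma_max * epsilon_max * sin(delta)
delta = 14 deg = 0.2443 rad
sin(delta) = 0.2419
E_loss = pi * 255667.0000 * 0.0832 * 0.2419
E_loss = 16166.7622


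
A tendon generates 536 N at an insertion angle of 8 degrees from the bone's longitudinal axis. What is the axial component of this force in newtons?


F_eff = F_tendon * cos(theta)
theta = 8 deg = 0.1396 rad
cos(theta) = 0.9903
F_eff = 536 * 0.9903
F_eff = 530.7837


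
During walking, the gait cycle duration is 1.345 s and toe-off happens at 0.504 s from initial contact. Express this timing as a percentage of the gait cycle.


pct = (event_time / cycle_time) * 100
pct = (0.504 / 1.345) * 100
ratio = 0.3747
pct = 37.4721


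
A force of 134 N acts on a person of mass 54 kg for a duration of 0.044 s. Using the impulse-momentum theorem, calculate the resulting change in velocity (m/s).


J = F * dt = 134 * 0.044 = 5.8960 N*s
delta_v = J / m
delta_v = 5.8960 / 54
delta_v = 0.1092


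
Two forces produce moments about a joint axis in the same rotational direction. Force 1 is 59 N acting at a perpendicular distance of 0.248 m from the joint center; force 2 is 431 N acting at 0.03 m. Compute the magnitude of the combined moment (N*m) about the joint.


M = F1 * d1 + F2 * d2
M = 59 * 0.248 + 431 * 0.03
M = 14.6320 + 12.9300
M = 27.5620


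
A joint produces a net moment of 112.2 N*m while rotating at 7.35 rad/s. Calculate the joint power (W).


P = M * omega
P = 112.2 * 7.35
P = 824.6700


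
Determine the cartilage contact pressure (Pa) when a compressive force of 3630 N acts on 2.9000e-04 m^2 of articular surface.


P = F / A
P = 3630 / 2.9000e-04
P = 1.2517e+07


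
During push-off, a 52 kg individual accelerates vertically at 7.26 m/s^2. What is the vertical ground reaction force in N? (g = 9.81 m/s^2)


GRF = m * (g + a)
GRF = 52 * (9.81 + 7.26)
GRF = 52 * 17.0700
GRF = 887.6400


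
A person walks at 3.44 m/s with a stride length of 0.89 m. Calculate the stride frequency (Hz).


f = v / stride_length
f = 3.44 / 0.89
f = 3.8652


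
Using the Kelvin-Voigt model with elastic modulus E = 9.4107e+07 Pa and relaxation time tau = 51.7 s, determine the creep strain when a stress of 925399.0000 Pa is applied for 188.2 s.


epsilon(t) = (sigma/E) * (1 - exp(-t/tau))
sigma/E = 925399.0000 / 9.4107e+07 = 0.0098
exp(-t/tau) = exp(-188.2 / 51.7) = 0.0262
epsilon = 0.0098 * (1 - 0.0262)
epsilon = 0.0096


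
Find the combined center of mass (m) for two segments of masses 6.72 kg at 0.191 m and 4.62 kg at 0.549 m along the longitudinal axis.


COM = (m1*x1 + m2*x2) / (m1 + m2)
COM = (6.72*0.191 + 4.62*0.549) / (6.72 + 4.62)
Numerator = 3.8199
Denominator = 11.3400
COM = 0.3369


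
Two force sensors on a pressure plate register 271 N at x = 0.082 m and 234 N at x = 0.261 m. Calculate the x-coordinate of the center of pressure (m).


COP_x = (F1*x1 + F2*x2) / (F1 + F2)
COP_x = (271*0.082 + 234*0.261) / (271 + 234)
Numerator = 83.2960
Denominator = 505
COP_x = 0.1649


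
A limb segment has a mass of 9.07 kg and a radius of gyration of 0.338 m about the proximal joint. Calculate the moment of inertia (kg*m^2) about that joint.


I = m * k^2
I = 9.07 * 0.338^2
k^2 = 0.1142
I = 1.0362


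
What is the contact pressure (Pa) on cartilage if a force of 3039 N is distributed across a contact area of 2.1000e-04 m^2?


P = F / A
P = 3039 / 2.1000e-04
P = 1.4471e+07


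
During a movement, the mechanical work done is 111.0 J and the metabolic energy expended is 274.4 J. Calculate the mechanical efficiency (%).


eta = (W_mech / E_meta) * 100
eta = (111.0 / 274.4) * 100
ratio = 0.4045
eta = 40.4519


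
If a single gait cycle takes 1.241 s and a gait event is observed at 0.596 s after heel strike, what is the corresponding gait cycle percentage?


pct = (event_time / cycle_time) * 100
pct = (0.596 / 1.241) * 100
ratio = 0.4803
pct = 48.0258


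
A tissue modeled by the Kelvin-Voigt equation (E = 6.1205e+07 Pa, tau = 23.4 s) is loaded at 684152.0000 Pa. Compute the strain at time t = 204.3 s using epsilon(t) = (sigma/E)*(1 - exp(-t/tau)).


epsilon(t) = (sigma/E) * (1 - exp(-t/tau))
sigma/E = 684152.0000 / 6.1205e+07 = 0.0112
exp(-t/tau) = exp(-204.3 / 23.4) = 1.6154e-04
epsilon = 0.0112 * (1 - 1.6154e-04)
epsilon = 0.0112


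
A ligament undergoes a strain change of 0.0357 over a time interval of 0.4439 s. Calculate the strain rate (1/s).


strain_rate = delta_strain / delta_t
strain_rate = 0.0357 / 0.4439
strain_rate = 0.0804


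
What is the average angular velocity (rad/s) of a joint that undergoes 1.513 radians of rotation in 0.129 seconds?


omega = delta_theta / delta_t
omega = 1.513 / 0.129
omega = 11.7287


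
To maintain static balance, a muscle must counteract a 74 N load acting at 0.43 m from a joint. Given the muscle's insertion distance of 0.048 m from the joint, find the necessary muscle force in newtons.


F_muscle = W * d_load / d_muscle
F_muscle = 74 * 0.43 / 0.048
Numerator = 31.8200
F_muscle = 662.9167


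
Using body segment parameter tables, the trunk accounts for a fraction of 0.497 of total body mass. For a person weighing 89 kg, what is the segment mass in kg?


m_segment = body_mass * fraction
m_segment = 89 * 0.497
m_segment = 44.2330


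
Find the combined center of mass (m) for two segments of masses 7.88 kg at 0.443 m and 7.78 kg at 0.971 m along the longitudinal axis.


COM = (m1*x1 + m2*x2) / (m1 + m2)
COM = (7.88*0.443 + 7.78*0.971) / (7.88 + 7.78)
Numerator = 11.0452
Denominator = 15.6600
COM = 0.7053


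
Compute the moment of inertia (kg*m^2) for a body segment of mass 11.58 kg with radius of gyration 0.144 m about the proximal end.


I = m * k^2
I = 11.58 * 0.144^2
k^2 = 0.0207
I = 0.2401


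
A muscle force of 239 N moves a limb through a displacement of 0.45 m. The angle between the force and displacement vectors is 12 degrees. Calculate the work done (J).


W = F * d * cos(theta)
theta = 12 deg = 0.2094 rad
cos(theta) = 0.9781
W = 239 * 0.45 * 0.9781
W = 105.1998


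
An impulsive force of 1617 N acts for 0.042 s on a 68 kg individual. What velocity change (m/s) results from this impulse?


J = F * dt = 1617 * 0.042 = 67.9140 N*s
delta_v = J / m
delta_v = 67.9140 / 68
delta_v = 0.9987


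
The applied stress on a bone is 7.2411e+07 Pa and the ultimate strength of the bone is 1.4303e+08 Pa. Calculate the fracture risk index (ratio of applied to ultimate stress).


FRI = applied / ultimate
FRI = 7.2411e+07 / 1.4303e+08
FRI = 0.5063


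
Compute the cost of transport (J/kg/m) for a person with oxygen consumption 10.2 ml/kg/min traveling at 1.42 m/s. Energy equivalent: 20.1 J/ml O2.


Power per kg = VO2 * 20.1 / 60
Power per kg = 10.2 * 20.1 / 60 = 3.4170 W/kg
Cost = power_per_kg / speed
Cost = 3.4170 / 1.42
Cost = 2.4063


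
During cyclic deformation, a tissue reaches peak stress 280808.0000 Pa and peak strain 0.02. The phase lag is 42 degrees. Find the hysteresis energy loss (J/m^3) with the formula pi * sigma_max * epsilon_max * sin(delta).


E_loss = pi * sigma_max * epsilon_max * sin(delta)
delta = 42 deg = 0.7330 rad
sin(delta) = 0.6691
E_loss = pi * 280808.0000 * 0.02 * 0.6691
E_loss = 11805.9310


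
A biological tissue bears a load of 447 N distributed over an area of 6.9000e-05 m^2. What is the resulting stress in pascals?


stress = F / A
stress = 447 / 6.9000e-05
stress = 6.4783e+06


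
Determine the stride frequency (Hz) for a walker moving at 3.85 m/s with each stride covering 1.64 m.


f = v / stride_length
f = 3.85 / 1.64
f = 2.3476


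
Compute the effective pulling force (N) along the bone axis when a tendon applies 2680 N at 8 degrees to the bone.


F_eff = F_tendon * cos(theta)
theta = 8 deg = 0.1396 rad
cos(theta) = 0.9903
F_eff = 2680 * 0.9903
F_eff = 2653.9184


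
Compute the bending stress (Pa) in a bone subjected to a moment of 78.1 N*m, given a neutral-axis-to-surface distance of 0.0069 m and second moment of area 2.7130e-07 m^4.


sigma = M * c / I
sigma = 78.1 * 0.0069 / 2.7130e-07
M * c = 0.5389
sigma = 1.9863e+06


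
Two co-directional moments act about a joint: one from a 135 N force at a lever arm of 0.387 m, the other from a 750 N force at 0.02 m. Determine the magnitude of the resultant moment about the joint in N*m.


M = F1 * d1 + F2 * d2
M = 135 * 0.387 + 750 * 0.02
M = 52.2450 + 15.0000
M = 67.2450


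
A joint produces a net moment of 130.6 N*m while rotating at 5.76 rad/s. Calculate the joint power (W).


P = M * omega
P = 130.6 * 5.76
P = 752.2560


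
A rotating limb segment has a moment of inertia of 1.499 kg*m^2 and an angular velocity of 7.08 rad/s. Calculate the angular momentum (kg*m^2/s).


L = I * omega
L = 1.499 * 7.08
L = 10.6129


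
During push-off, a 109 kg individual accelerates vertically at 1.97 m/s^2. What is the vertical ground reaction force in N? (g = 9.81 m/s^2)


GRF = m * (g + a)
GRF = 109 * (9.81 + 1.97)
GRF = 109 * 11.7800
GRF = 1284.0200


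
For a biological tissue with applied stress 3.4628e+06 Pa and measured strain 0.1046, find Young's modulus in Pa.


E = stress / strain
E = 3.4628e+06 / 0.1046
E = 3.3105e+07


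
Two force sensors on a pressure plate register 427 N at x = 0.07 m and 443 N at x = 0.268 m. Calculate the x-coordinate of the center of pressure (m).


COP_x = (F1*x1 + F2*x2) / (F1 + F2)
COP_x = (427*0.07 + 443*0.268) / (427 + 443)
Numerator = 148.6140
Denominator = 870
COP_x = 0.1708


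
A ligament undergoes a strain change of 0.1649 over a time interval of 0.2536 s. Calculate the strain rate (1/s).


strain_rate = delta_strain / delta_t
strain_rate = 0.1649 / 0.2536
strain_rate = 0.6502


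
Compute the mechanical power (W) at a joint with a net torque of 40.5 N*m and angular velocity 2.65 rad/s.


P = M * omega
P = 40.5 * 2.65
P = 107.3250


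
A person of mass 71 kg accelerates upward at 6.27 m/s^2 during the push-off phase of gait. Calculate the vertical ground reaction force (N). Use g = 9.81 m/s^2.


GRF = m * (g + a)
GRF = 71 * (9.81 + 6.27)
GRF = 71 * 16.0800
GRF = 1141.6800


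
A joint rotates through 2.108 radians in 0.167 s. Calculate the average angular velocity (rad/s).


omega = delta_theta / delta_t
omega = 2.108 / 0.167
omega = 12.6228


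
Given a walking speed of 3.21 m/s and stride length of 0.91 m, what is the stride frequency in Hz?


f = v / stride_length
f = 3.21 / 0.91
f = 3.5275


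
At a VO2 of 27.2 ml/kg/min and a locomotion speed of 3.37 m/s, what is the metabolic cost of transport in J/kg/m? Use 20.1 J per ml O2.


Power per kg = VO2 * 20.1 / 60
Power per kg = 27.2 * 20.1 / 60 = 9.1120 W/kg
Cost = power_per_kg / speed
Cost = 9.1120 / 3.37
Cost = 2.7039


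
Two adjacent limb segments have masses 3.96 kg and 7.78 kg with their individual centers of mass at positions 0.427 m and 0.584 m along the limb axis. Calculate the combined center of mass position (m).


COM = (m1*x1 + m2*x2) / (m1 + m2)
COM = (3.96*0.427 + 7.78*0.584) / (3.96 + 7.78)
Numerator = 6.2344
Denominator = 11.7400
COM = 0.5310


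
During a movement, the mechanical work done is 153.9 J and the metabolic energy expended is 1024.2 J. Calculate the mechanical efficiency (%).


eta = (W_mech / E_meta) * 100
eta = (153.9 / 1024.2) * 100
ratio = 0.1503
eta = 15.0264


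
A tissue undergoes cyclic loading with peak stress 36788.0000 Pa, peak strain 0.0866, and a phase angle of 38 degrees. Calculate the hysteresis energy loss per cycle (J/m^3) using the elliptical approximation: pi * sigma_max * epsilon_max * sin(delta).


E_loss = pi * sigma_max * epsilon_max * sin(delta)
delta = 38 deg = 0.6632 rad
sin(delta) = 0.6157
E_loss = pi * 36788.0000 * 0.0866 * 0.6157
E_loss = 6161.9181


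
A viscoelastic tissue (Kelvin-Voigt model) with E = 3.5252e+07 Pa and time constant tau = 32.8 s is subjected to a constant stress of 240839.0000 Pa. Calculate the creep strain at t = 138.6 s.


epsilon(t) = (sigma/E) * (1 - exp(-t/tau))
sigma/E = 240839.0000 / 3.5252e+07 = 0.0068
exp(-t/tau) = exp(-138.6 / 32.8) = 0.0146
epsilon = 0.0068 * (1 - 0.0146)
epsilon = 0.0067


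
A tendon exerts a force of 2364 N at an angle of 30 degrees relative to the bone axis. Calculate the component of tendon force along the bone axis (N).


F_eff = F_tendon * cos(theta)
theta = 30 deg = 0.5236 rad
cos(theta) = 0.8660
F_eff = 2364 * 0.8660
F_eff = 2047.2841


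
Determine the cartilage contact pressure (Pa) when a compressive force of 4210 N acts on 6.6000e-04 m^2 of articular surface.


P = F / A
P = 4210 / 6.6000e-04
P = 6.3788e+06


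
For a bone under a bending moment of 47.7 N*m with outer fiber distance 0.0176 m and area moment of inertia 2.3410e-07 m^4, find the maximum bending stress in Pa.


sigma = M * c / I
sigma = 47.7 * 0.0176 / 2.3410e-07
M * c = 0.8395
sigma = 3.5862e+06


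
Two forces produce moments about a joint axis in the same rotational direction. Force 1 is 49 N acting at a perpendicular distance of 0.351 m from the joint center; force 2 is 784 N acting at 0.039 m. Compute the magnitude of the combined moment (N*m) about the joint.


M = F1 * d1 + F2 * d2
M = 49 * 0.351 + 784 * 0.039
M = 17.1990 + 30.5760
M = 47.7750


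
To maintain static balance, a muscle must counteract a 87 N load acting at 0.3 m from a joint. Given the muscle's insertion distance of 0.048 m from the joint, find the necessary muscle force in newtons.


F_muscle = W * d_load / d_muscle
F_muscle = 87 * 0.3 / 0.048
Numerator = 26.1000
F_muscle = 543.7500
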